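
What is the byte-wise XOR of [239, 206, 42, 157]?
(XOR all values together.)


XOR chain: 239 ^ 206 ^ 42 ^ 157 = 150

150


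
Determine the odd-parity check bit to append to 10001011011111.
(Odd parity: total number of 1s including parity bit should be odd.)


Number of 1s in data: 9
Parity bit: 0

0


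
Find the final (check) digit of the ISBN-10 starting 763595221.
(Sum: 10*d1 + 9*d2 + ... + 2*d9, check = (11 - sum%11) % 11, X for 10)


Weighted sum: 278
278 mod 11 = 3

Check digit: 8


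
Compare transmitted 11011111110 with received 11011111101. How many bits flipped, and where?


XOR: 00000000011

2 error(s) at position(s): 9, 10


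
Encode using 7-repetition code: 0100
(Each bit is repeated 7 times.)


Each bit -> 7 copies

0000000111111100000000000000


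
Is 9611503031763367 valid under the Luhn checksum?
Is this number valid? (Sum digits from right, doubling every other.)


Luhn sum = 62
62 mod 10 = 2

Invalid (Luhn sum mod 10 = 2)


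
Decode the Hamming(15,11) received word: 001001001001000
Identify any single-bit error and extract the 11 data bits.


Syndrome = 0: no error detected

Data: 10101001000 (no errors)


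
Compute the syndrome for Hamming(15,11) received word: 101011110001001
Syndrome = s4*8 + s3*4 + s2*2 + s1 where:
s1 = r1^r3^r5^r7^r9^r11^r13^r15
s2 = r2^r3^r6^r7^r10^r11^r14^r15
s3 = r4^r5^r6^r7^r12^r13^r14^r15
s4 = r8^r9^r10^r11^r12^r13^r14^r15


s1=1, s2=0, s3=1, s4=1

Syndrome = 13 (error at position 13)


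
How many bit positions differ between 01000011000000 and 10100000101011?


XOR: 11100011101011
Count of 1s: 9

9


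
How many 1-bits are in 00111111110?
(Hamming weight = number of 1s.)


Counting 1s in 00111111110

8


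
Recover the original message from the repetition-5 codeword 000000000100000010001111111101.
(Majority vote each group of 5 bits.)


Groups: 00000, 00001, 00000, 01000, 11111, 11101
Majority votes: 000011

000011


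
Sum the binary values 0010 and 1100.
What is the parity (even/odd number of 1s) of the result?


0010 = 2
1100 = 12
Sum = 14 = 1110
1s count = 3

odd parity (3 ones in 1110)


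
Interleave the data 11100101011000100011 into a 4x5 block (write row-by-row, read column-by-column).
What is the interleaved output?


Matrix:
  11100
  10101
  10001
  00011
Read columns: 11101000110000010111

11101000110000010111


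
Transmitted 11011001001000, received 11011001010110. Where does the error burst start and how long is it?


XOR: 00000000011110

Burst at position 9, length 4


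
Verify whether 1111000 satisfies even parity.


Number of 1s: 4

Yes, parity is correct (4 ones)


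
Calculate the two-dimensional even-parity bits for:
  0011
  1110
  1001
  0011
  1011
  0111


Row parities: 010011
Column parities: 1011

Row P: 010011, Col P: 1011, Corner: 1


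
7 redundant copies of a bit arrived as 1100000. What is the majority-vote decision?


Ones: 2 out of 7
Threshold: 4

0 (2/7 voted 1)


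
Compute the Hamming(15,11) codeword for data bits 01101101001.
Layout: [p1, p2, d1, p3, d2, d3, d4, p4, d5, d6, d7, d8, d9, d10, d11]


Parity bits: p1=1, p2=1, p3=0, p4=0

110011001101001


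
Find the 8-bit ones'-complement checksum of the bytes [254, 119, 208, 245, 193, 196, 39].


Sum = 1254 mod 256 = 230
Complement = 25

25


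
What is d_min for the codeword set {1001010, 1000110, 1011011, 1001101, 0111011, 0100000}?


Comparing all pairs, minimum distance: 2
Can detect 1 errors, correct 0 errors

2


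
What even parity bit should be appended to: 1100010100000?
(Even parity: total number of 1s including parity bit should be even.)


Number of 1s in data: 4
Parity bit: 0

0


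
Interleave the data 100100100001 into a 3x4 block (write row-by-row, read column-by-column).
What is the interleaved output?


Matrix:
  1001
  0010
  0001
Read columns: 100000010101

100000010101


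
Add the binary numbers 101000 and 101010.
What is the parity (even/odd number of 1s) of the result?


101000 = 40
101010 = 42
Sum = 82 = 1010010
1s count = 3

odd parity (3 ones in 1010010)


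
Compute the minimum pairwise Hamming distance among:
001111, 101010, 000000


Comparing all pairs, minimum distance: 3
Can detect 2 errors, correct 1 errors

3


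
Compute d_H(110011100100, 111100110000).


XOR: 001111010100
Count of 1s: 6

6


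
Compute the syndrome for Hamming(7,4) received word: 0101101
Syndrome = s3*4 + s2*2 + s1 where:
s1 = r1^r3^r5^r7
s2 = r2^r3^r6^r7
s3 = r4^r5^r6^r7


s1=0, s2=0, s3=1

Syndrome = 4 (error at position 4)


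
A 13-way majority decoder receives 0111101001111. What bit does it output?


Ones: 9 out of 13
Threshold: 7

1 (9/13 voted 1)


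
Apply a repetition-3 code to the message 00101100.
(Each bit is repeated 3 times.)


Each bit -> 3 copies

000000111000111111000000


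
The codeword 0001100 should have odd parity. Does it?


Number of 1s: 2

No, parity error (2 ones)


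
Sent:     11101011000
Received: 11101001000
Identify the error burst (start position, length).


XOR: 00000010000

Burst at position 6, length 1


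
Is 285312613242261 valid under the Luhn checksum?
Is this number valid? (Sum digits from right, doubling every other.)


Luhn sum = 54
54 mod 10 = 4

Invalid (Luhn sum mod 10 = 4)


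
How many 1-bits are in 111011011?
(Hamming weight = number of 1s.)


Counting 1s in 111011011

7


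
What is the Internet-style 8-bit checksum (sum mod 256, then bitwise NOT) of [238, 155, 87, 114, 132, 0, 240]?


Sum = 966 mod 256 = 198
Complement = 57

57


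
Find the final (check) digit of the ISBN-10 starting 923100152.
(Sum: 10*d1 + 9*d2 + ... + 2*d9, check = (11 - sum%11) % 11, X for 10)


Weighted sum: 162
162 mod 11 = 8

Check digit: 3


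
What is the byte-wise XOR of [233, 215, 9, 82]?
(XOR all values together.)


XOR chain: 233 ^ 215 ^ 9 ^ 82 = 101

101


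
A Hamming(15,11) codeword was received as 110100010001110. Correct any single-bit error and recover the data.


Syndrome = 0: no error detected

Data: 00000001110 (no errors)


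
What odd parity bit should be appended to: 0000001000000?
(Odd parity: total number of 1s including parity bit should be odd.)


Number of 1s in data: 1
Parity bit: 0

0


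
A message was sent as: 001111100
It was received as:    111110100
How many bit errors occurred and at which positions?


XOR: 110001000

3 error(s) at position(s): 0, 1, 5


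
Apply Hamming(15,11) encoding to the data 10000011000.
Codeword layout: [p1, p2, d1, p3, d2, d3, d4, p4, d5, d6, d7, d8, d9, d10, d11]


Parity bits: p1=0, p2=0, p3=1, p4=0

001100000011000


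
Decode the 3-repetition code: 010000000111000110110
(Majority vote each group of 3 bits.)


Groups: 010, 000, 000, 111, 000, 110, 110
Majority votes: 0001011

0001011


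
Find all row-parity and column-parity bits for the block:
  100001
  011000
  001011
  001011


Row parities: 0011
Column parities: 111001

Row P: 0011, Col P: 111001, Corner: 0


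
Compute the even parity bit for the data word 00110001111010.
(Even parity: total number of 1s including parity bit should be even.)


Number of 1s in data: 7
Parity bit: 1

1


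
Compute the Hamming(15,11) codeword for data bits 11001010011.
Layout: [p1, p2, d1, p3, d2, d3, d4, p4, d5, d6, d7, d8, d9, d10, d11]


Parity bits: p1=1, p2=0, p3=1, p4=0

101110001010011


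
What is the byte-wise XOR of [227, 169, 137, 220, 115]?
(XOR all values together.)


XOR chain: 227 ^ 169 ^ 137 ^ 220 ^ 115 = 108

108


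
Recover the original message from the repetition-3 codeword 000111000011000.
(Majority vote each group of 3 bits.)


Groups: 000, 111, 000, 011, 000
Majority votes: 01010

01010


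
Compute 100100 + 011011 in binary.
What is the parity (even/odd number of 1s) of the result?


100100 = 36
011011 = 27
Sum = 63 = 111111
1s count = 6

even parity (6 ones in 111111)


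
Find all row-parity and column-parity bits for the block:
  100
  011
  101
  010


Row parities: 1001
Column parities: 000

Row P: 1001, Col P: 000, Corner: 0


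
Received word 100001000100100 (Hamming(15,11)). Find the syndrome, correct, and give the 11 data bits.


Syndrome = 0: no error detected

Data: 00100100100 (no errors)


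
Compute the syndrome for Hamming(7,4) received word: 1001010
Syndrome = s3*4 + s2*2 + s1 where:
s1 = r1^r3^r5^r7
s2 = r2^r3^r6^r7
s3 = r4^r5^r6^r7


s1=1, s2=1, s3=0

Syndrome = 3 (error at position 3)


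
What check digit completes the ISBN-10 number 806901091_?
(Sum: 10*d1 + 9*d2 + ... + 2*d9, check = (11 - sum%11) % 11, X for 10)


Weighted sum: 225
225 mod 11 = 5

Check digit: 6


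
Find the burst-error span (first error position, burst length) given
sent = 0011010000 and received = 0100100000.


XOR: 0111110000

Burst at position 1, length 5


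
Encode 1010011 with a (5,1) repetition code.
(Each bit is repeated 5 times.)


Each bit -> 5 copies

11111000001111100000000001111111111


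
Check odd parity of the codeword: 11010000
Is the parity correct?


Number of 1s: 3

Yes, parity is correct (3 ones)


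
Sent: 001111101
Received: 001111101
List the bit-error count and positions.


XOR: 000000000

0 errors (received matches sent)


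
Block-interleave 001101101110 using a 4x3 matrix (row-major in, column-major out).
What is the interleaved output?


Matrix:
  001
  101
  101
  110
Read columns: 011100011110

011100011110


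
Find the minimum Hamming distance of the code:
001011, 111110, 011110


Comparing all pairs, minimum distance: 1
Can detect 0 errors, correct 0 errors

1


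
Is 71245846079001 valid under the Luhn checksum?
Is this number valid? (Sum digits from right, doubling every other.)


Luhn sum = 54
54 mod 10 = 4

Invalid (Luhn sum mod 10 = 4)


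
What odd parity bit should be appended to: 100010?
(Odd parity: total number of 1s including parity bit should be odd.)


Number of 1s in data: 2
Parity bit: 1

1


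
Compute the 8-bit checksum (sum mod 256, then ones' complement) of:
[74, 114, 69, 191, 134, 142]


Sum = 724 mod 256 = 212
Complement = 43

43


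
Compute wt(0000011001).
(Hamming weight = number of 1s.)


Counting 1s in 0000011001

3


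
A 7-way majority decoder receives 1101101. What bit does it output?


Ones: 5 out of 7
Threshold: 4

1 (5/7 voted 1)


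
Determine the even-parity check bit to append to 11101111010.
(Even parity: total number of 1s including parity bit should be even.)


Number of 1s in data: 8
Parity bit: 0

0


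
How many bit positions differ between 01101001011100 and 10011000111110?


XOR: 11110001100010
Count of 1s: 7

7


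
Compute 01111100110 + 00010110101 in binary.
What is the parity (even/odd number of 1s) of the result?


01111100110 = 998
00010110101 = 181
Sum = 1179 = 10010011011
1s count = 6

even parity (6 ones in 10010011011)


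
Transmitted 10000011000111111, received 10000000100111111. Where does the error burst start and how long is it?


XOR: 00000011100000000

Burst at position 6, length 3


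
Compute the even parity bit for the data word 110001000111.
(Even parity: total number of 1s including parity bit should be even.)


Number of 1s in data: 6
Parity bit: 0

0


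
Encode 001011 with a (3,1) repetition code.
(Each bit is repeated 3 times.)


Each bit -> 3 copies

000000111000111111


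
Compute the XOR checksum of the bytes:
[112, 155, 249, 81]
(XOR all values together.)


XOR chain: 112 ^ 155 ^ 249 ^ 81 = 67

67


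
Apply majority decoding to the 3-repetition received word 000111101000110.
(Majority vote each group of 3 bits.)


Groups: 000, 111, 101, 000, 110
Majority votes: 01101

01101


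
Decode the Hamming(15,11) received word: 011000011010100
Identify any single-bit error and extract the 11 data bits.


Syndrome = 6: error at position 6

Data: 10101010100 (corrected bit 6)


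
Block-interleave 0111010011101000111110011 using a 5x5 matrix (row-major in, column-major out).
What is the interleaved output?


Matrix:
  01110
  10011
  10100
  01111
  10011
Read columns: 0110110010101101101101011

0110110010101101101101011


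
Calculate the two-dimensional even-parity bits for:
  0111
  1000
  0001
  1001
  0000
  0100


Row parities: 111001
Column parities: 0011

Row P: 111001, Col P: 0011, Corner: 0


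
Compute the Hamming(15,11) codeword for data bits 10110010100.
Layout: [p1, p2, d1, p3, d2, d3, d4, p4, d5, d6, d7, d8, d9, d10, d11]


Parity bits: p1=0, p2=0, p3=1, p4=0

001101100010100


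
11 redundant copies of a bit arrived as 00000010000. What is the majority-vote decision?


Ones: 1 out of 11
Threshold: 6

0 (1/11 voted 1)


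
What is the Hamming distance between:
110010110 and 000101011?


XOR: 110111101
Count of 1s: 7

7


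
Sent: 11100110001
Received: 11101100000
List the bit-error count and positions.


XOR: 00001010001

3 error(s) at position(s): 4, 6, 10


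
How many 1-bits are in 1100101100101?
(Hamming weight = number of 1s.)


Counting 1s in 1100101100101

7


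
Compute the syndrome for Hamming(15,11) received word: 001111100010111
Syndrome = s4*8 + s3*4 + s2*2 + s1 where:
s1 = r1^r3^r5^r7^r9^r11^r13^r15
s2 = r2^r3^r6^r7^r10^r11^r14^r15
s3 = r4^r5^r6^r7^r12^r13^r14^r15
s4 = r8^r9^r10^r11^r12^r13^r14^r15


s1=0, s2=0, s3=1, s4=0

Syndrome = 4 (error at position 4)


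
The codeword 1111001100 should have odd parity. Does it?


Number of 1s: 6

No, parity error (6 ones)


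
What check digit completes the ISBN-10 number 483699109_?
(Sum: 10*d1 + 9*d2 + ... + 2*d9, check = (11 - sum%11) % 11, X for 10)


Weighted sum: 299
299 mod 11 = 2

Check digit: 9


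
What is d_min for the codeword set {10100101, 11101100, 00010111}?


Comparing all pairs, minimum distance: 3
Can detect 2 errors, correct 1 errors

3


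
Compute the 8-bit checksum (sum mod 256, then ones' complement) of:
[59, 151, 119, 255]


Sum = 584 mod 256 = 72
Complement = 183

183


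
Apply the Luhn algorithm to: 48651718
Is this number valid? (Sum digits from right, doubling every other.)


Luhn sum = 43
43 mod 10 = 3

Invalid (Luhn sum mod 10 = 3)


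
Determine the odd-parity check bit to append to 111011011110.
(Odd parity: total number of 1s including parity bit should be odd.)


Number of 1s in data: 9
Parity bit: 0

0


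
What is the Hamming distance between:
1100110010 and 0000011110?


XOR: 1100101100
Count of 1s: 5

5


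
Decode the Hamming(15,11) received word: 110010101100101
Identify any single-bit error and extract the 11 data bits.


Syndrome = 0: no error detected

Data: 01011100101 (no errors)


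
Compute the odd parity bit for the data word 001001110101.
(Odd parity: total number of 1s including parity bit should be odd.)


Number of 1s in data: 6
Parity bit: 1

1


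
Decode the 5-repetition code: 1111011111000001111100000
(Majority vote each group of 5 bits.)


Groups: 11110, 11111, 00000, 11111, 00000
Majority votes: 11010

11010


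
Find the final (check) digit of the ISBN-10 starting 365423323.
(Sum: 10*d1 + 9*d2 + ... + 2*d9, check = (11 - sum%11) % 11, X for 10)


Weighted sum: 203
203 mod 11 = 5

Check digit: 6


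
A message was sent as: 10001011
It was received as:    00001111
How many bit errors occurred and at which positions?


XOR: 10000100

2 error(s) at position(s): 0, 5


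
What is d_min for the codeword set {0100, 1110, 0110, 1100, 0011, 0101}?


Comparing all pairs, minimum distance: 1
Can detect 0 errors, correct 0 errors

1


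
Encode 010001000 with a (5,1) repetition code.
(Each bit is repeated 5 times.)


Each bit -> 5 copies

000001111100000000000000011111000000000000000


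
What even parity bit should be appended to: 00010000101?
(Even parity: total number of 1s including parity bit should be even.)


Number of 1s in data: 3
Parity bit: 1

1


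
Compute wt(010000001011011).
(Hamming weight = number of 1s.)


Counting 1s in 010000001011011

6


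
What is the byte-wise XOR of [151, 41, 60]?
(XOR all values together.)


XOR chain: 151 ^ 41 ^ 60 = 130

130


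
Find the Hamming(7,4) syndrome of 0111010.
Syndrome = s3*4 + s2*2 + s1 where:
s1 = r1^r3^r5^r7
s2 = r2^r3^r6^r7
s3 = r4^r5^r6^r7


s1=1, s2=1, s3=0

Syndrome = 3 (error at position 3)


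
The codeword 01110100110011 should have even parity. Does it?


Number of 1s: 8

Yes, parity is correct (8 ones)


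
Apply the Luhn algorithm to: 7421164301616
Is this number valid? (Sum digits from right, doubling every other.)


Luhn sum = 49
49 mod 10 = 9

Invalid (Luhn sum mod 10 = 9)


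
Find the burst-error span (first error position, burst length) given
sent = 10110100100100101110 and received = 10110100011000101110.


XOR: 00000000111100000000

Burst at position 8, length 4


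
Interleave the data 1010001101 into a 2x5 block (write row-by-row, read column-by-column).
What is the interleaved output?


Matrix:
  10100
  01101
Read columns: 1001110001

1001110001


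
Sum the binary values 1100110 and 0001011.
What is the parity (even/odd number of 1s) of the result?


1100110 = 102
0001011 = 11
Sum = 113 = 1110001
1s count = 4

even parity (4 ones in 1110001)


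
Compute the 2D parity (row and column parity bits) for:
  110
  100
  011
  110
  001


Row parities: 01001
Column parities: 110

Row P: 01001, Col P: 110, Corner: 0


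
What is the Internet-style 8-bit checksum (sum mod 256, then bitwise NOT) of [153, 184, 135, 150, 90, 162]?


Sum = 874 mod 256 = 106
Complement = 149

149


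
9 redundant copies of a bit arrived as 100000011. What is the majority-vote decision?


Ones: 3 out of 9
Threshold: 5

0 (3/9 voted 1)


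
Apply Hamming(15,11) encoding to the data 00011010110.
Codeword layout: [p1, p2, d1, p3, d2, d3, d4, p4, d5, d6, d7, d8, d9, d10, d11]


Parity bits: p1=0, p2=1, p3=1, p4=0

010100101010110


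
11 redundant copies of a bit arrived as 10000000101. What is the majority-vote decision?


Ones: 3 out of 11
Threshold: 6

0 (3/11 voted 1)


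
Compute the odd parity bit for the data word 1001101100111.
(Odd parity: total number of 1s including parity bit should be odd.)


Number of 1s in data: 8
Parity bit: 1

1


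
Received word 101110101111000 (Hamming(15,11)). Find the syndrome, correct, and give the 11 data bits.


Syndrome = 0: no error detected

Data: 11011111000 (no errors)


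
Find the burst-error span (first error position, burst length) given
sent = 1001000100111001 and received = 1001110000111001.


XOR: 0000110100000000

Burst at position 4, length 4


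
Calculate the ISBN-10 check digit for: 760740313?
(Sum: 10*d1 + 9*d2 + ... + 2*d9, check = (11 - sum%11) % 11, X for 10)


Weighted sum: 218
218 mod 11 = 9

Check digit: 2


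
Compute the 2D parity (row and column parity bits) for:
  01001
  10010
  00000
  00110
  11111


Row parities: 00001
Column parities: 00010

Row P: 00001, Col P: 00010, Corner: 1


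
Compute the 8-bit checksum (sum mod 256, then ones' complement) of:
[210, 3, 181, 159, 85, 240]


Sum = 878 mod 256 = 110
Complement = 145

145


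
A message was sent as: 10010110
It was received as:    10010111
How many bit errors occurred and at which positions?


XOR: 00000001

1 error(s) at position(s): 7


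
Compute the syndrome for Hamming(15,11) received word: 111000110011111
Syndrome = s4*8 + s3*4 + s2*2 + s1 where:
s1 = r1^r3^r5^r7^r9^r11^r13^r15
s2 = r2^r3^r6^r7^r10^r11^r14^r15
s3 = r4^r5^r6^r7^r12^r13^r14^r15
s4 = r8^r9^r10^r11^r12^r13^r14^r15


s1=0, s2=0, s3=1, s4=0

Syndrome = 4 (error at position 4)


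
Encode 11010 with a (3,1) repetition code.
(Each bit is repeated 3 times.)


Each bit -> 3 copies

111111000111000


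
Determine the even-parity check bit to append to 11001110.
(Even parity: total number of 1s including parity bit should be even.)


Number of 1s in data: 5
Parity bit: 1

1


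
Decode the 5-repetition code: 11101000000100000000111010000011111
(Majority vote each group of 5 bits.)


Groups: 11101, 00000, 01000, 00000, 11101, 00000, 11111
Majority votes: 1000101

1000101


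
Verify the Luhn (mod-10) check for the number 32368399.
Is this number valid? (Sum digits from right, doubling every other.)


Luhn sum = 48
48 mod 10 = 8

Invalid (Luhn sum mod 10 = 8)


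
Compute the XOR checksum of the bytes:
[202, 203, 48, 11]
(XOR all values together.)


XOR chain: 202 ^ 203 ^ 48 ^ 11 = 58

58


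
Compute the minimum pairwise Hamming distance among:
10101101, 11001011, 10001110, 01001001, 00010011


Comparing all pairs, minimum distance: 2
Can detect 1 errors, correct 0 errors

2


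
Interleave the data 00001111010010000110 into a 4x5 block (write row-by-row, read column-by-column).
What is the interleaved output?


Matrix:
  00001
  11101
  00100
  00110
Read columns: 01000100011100011100

01000100011100011100


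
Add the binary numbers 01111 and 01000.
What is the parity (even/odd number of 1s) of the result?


01111 = 15
01000 = 8
Sum = 23 = 10111
1s count = 4

even parity (4 ones in 10111)


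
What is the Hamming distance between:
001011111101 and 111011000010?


XOR: 110000111111
Count of 1s: 8

8


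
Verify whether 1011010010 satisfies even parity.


Number of 1s: 5

No, parity error (5 ones)


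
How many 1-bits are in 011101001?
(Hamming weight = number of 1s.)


Counting 1s in 011101001

5


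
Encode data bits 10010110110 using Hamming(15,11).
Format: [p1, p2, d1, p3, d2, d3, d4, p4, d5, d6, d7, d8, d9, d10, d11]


Parity bits: p1=0, p2=1, p3=1, p4=0

011100100110110


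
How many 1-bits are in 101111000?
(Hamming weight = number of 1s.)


Counting 1s in 101111000

5


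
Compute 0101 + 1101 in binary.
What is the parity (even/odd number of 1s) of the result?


0101 = 5
1101 = 13
Sum = 18 = 10010
1s count = 2

even parity (2 ones in 10010)


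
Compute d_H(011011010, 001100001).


XOR: 010111011
Count of 1s: 6

6


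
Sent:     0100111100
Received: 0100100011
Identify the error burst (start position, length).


XOR: 0000011111

Burst at position 5, length 5


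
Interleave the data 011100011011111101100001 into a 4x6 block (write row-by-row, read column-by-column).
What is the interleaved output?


Matrix:
  011100
  011011
  111101
  100001
Read columns: 001111101110101001000111

001111101110101001000111


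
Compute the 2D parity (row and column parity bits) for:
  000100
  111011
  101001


Row parities: 111
Column parities: 010110

Row P: 111, Col P: 010110, Corner: 1


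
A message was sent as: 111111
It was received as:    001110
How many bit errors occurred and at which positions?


XOR: 110001

3 error(s) at position(s): 0, 1, 5


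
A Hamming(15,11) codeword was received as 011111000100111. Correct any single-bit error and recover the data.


Syndrome = 0: no error detected

Data: 11100100111 (no errors)


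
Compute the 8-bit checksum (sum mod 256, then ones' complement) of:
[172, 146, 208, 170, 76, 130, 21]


Sum = 923 mod 256 = 155
Complement = 100

100


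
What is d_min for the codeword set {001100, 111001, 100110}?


Comparing all pairs, minimum distance: 3
Can detect 2 errors, correct 1 errors

3


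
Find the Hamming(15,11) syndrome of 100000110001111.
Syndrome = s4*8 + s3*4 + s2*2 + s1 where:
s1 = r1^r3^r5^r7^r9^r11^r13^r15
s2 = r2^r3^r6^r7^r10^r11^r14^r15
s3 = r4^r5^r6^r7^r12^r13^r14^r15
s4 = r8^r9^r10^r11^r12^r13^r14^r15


s1=0, s2=1, s3=1, s4=1

Syndrome = 14 (error at position 14)


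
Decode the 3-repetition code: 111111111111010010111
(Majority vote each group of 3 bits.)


Groups: 111, 111, 111, 111, 010, 010, 111
Majority votes: 1111001

1111001


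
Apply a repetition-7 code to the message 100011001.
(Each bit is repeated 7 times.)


Each bit -> 7 copies

111111100000000000000000000011111111111111000000000000001111111


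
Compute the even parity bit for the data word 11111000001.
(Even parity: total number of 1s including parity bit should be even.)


Number of 1s in data: 6
Parity bit: 0

0


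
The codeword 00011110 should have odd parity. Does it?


Number of 1s: 4

No, parity error (4 ones)


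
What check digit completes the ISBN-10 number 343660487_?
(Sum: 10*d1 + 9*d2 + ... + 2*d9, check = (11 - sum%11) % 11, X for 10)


Weighted sum: 222
222 mod 11 = 2

Check digit: 9


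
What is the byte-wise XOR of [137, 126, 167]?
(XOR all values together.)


XOR chain: 137 ^ 126 ^ 167 = 80

80


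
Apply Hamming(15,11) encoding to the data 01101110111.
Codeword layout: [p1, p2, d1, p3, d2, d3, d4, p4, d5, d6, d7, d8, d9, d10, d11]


Parity bits: p1=1, p2=1, p3=1, p4=0

110111001110111


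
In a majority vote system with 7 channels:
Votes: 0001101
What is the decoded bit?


Ones: 3 out of 7
Threshold: 4

0 (3/7 voted 1)


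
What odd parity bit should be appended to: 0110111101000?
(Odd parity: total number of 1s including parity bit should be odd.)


Number of 1s in data: 7
Parity bit: 0

0


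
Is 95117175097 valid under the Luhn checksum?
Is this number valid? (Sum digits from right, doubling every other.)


Luhn sum = 46
46 mod 10 = 6

Invalid (Luhn sum mod 10 = 6)


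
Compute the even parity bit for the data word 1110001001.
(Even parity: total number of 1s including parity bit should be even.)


Number of 1s in data: 5
Parity bit: 1

1


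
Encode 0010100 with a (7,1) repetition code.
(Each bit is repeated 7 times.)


Each bit -> 7 copies

0000000000000011111110000000111111100000000000000


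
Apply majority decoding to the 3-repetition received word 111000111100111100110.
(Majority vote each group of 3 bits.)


Groups: 111, 000, 111, 100, 111, 100, 110
Majority votes: 1010101

1010101


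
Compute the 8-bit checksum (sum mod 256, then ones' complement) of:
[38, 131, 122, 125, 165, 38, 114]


Sum = 733 mod 256 = 221
Complement = 34

34


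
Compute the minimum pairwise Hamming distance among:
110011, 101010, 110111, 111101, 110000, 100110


Comparing all pairs, minimum distance: 1
Can detect 0 errors, correct 0 errors

1


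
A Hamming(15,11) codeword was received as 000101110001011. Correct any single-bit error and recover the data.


Syndrome = 0: no error detected

Data: 00110001011 (no errors)


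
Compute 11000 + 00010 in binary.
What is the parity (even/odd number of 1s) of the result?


11000 = 24
00010 = 2
Sum = 26 = 11010
1s count = 3

odd parity (3 ones in 11010)


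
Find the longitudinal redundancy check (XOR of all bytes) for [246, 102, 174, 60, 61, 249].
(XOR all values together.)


XOR chain: 246 ^ 102 ^ 174 ^ 60 ^ 61 ^ 249 = 198

198


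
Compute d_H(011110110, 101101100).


XOR: 110011010
Count of 1s: 5

5


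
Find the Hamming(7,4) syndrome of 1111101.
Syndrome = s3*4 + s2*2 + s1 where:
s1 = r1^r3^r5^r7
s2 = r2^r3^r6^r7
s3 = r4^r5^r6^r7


s1=0, s2=1, s3=1

Syndrome = 6 (error at position 6)


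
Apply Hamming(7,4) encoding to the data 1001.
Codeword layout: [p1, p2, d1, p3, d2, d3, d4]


Parity bits: p1=0, p2=0, p3=1

0011001


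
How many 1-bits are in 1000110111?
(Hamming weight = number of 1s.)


Counting 1s in 1000110111

6


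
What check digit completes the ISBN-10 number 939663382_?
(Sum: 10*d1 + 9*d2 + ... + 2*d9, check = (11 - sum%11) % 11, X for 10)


Weighted sum: 322
322 mod 11 = 3

Check digit: 8


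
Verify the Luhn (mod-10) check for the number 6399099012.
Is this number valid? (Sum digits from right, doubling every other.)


Luhn sum = 46
46 mod 10 = 6

Invalid (Luhn sum mod 10 = 6)


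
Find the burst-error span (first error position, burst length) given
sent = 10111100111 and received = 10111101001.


XOR: 00000001110

Burst at position 7, length 3


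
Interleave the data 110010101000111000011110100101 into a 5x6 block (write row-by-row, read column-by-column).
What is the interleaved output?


Matrix:
  110010
  101000
  111000
  011110
  100101
Read columns: 111011011001110000111001000001

111011011001110000111001000001


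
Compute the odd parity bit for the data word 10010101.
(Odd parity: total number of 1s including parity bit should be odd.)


Number of 1s in data: 4
Parity bit: 1

1


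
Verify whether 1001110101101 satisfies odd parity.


Number of 1s: 8

No, parity error (8 ones)


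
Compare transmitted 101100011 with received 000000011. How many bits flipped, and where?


XOR: 101100000

3 error(s) at position(s): 0, 2, 3


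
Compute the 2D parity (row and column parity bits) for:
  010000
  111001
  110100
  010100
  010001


Row parities: 10100
Column parities: 011000

Row P: 10100, Col P: 011000, Corner: 0


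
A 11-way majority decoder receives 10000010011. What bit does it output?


Ones: 4 out of 11
Threshold: 6

0 (4/11 voted 1)


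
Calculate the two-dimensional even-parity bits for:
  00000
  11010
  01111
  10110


Row parities: 0101
Column parities: 00011

Row P: 0101, Col P: 00011, Corner: 0


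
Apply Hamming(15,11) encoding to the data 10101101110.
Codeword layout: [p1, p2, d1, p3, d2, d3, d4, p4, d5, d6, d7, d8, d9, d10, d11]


Parity bits: p1=1, p2=0, p3=0, p4=1

101001011101110


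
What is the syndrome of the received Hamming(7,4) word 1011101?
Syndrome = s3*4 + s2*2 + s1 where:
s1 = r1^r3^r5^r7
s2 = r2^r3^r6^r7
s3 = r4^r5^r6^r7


s1=0, s2=0, s3=1

Syndrome = 4 (error at position 4)


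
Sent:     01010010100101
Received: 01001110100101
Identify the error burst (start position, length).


XOR: 00011100000000

Burst at position 3, length 3


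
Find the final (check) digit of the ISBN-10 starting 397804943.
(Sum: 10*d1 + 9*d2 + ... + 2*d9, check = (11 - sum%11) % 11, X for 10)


Weighted sum: 297
297 mod 11 = 0

Check digit: 0


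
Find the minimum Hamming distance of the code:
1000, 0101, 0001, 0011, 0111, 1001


Comparing all pairs, minimum distance: 1
Can detect 0 errors, correct 0 errors

1


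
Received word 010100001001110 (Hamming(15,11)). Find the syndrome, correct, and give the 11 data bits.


Syndrome = 0: no error detected

Data: 00001001110 (no errors)


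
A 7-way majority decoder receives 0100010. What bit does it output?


Ones: 2 out of 7
Threshold: 4

0 (2/7 voted 1)


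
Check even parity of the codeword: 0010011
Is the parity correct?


Number of 1s: 3

No, parity error (3 ones)


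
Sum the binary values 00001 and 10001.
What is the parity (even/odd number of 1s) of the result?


00001 = 1
10001 = 17
Sum = 18 = 10010
1s count = 2

even parity (2 ones in 10010)


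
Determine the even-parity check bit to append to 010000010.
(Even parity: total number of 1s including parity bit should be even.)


Number of 1s in data: 2
Parity bit: 0

0


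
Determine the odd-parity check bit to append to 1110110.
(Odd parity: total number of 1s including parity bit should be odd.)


Number of 1s in data: 5
Parity bit: 0

0


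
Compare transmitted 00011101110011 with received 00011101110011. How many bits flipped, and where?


XOR: 00000000000000

0 errors (received matches sent)


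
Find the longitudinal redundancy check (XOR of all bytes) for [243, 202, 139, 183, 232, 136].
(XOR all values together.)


XOR chain: 243 ^ 202 ^ 139 ^ 183 ^ 232 ^ 136 = 101

101


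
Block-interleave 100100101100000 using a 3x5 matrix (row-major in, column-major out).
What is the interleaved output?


Matrix:
  10010
  01011
  00000
Read columns: 100010000110010

100010000110010


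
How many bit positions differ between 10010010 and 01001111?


XOR: 11011101
Count of 1s: 6

6


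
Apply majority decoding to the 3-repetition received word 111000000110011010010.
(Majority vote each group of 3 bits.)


Groups: 111, 000, 000, 110, 011, 010, 010
Majority votes: 1001100

1001100


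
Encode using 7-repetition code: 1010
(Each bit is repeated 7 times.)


Each bit -> 7 copies

1111111000000011111110000000


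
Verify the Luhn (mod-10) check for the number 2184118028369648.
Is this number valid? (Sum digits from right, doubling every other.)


Luhn sum = 81
81 mod 10 = 1

Invalid (Luhn sum mod 10 = 1)


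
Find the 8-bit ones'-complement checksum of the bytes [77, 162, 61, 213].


Sum = 513 mod 256 = 1
Complement = 254

254


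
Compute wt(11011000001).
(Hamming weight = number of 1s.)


Counting 1s in 11011000001

5


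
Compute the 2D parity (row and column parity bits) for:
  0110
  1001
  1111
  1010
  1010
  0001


Row parities: 000001
Column parities: 0001

Row P: 000001, Col P: 0001, Corner: 1


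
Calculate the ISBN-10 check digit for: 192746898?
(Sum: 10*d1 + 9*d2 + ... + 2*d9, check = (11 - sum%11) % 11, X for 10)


Weighted sum: 285
285 mod 11 = 10

Check digit: 1


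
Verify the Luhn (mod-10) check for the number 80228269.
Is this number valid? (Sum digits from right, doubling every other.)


Luhn sum = 34
34 mod 10 = 4

Invalid (Luhn sum mod 10 = 4)


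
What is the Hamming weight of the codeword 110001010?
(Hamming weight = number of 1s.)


Counting 1s in 110001010

4


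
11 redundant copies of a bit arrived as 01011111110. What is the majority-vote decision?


Ones: 8 out of 11
Threshold: 6

1 (8/11 voted 1)


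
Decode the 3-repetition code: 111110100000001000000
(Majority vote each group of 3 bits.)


Groups: 111, 110, 100, 000, 001, 000, 000
Majority votes: 1100000

1100000


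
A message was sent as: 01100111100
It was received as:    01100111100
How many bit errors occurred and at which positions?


XOR: 00000000000

0 errors (received matches sent)


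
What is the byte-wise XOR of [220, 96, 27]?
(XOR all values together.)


XOR chain: 220 ^ 96 ^ 27 = 167

167


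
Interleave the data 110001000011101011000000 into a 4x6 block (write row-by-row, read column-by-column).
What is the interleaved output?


Matrix:
  110001
  000011
  101011
  000000
Read columns: 101010000010000001101110

101010000010000001101110


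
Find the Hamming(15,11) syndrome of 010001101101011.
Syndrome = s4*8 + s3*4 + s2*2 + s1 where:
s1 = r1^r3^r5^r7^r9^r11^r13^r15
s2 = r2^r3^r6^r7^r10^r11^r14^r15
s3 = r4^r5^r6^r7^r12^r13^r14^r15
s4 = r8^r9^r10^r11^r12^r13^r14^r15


s1=1, s2=0, s3=1, s4=1

Syndrome = 13 (error at position 13)


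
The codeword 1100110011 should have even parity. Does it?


Number of 1s: 6

Yes, parity is correct (6 ones)


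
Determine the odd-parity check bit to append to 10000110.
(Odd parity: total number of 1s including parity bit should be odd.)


Number of 1s in data: 3
Parity bit: 0

0


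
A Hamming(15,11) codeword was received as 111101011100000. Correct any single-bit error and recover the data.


Syndrome = 9: error at position 9

Data: 10100100000 (corrected bit 9)


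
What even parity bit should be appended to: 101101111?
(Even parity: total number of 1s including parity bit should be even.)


Number of 1s in data: 7
Parity bit: 1

1


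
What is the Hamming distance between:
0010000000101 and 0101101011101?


XOR: 0111101011000
Count of 1s: 7

7


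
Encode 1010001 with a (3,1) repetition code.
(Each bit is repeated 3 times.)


Each bit -> 3 copies

111000111000000000111


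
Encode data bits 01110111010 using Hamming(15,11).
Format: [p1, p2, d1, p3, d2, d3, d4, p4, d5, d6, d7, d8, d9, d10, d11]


Parity bits: p1=1, p2=1, p3=1, p4=0

110111100111010


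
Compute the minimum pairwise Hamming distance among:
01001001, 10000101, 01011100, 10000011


Comparing all pairs, minimum distance: 2
Can detect 1 errors, correct 0 errors

2


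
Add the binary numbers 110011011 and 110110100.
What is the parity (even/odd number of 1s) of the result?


110011011 = 411
110110100 = 436
Sum = 847 = 1101001111
1s count = 7

odd parity (7 ones in 1101001111)


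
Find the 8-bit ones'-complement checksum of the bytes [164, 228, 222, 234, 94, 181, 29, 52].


Sum = 1204 mod 256 = 180
Complement = 75

75


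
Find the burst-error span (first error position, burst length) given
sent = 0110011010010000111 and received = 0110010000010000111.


XOR: 0000001010000000000

Burst at position 6, length 3


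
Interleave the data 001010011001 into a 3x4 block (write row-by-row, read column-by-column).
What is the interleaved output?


Matrix:
  0010
  1001
  1001
Read columns: 011000100011

011000100011


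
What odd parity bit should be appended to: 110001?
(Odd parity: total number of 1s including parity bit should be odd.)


Number of 1s in data: 3
Parity bit: 0

0


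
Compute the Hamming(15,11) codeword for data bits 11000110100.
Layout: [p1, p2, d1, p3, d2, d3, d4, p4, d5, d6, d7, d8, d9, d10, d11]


Parity bits: p1=0, p2=1, p3=0, p4=1

011010010110100


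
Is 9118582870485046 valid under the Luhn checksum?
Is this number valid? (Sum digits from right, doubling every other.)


Luhn sum = 77
77 mod 10 = 7

Invalid (Luhn sum mod 10 = 7)


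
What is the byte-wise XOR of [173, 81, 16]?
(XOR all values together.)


XOR chain: 173 ^ 81 ^ 16 = 236

236


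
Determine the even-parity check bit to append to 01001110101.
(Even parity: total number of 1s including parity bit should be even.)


Number of 1s in data: 6
Parity bit: 0

0


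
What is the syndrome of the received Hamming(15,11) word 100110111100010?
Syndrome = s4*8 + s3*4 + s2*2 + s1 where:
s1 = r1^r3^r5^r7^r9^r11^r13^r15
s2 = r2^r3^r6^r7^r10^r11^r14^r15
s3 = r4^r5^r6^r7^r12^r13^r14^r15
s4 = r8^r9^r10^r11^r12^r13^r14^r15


s1=0, s2=1, s3=0, s4=0

Syndrome = 2 (error at position 2)


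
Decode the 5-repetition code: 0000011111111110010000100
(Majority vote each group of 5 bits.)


Groups: 00000, 11111, 11111, 00100, 00100
Majority votes: 01100

01100


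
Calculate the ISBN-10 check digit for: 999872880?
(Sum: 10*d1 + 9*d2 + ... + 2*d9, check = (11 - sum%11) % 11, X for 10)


Weighted sum: 407
407 mod 11 = 0

Check digit: 0


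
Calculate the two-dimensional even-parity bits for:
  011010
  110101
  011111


Row parities: 101
Column parities: 110000

Row P: 101, Col P: 110000, Corner: 0


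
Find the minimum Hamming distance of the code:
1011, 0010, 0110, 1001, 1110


Comparing all pairs, minimum distance: 1
Can detect 0 errors, correct 0 errors

1


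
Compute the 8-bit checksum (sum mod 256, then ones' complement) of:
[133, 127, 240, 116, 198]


Sum = 814 mod 256 = 46
Complement = 209

209


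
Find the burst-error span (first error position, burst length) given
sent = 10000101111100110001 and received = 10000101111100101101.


XOR: 00000000000000011100

Burst at position 15, length 3


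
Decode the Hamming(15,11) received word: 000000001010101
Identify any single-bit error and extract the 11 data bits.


Syndrome = 0: no error detected

Data: 00001010101 (no errors)


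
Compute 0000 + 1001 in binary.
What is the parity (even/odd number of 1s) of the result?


0000 = 0
1001 = 9
Sum = 9 = 1001
1s count = 2

even parity (2 ones in 1001)


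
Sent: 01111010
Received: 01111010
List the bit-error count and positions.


XOR: 00000000

0 errors (received matches sent)


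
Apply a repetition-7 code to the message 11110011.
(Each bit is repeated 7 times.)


Each bit -> 7 copies

11111111111111111111111111110000000000000011111111111111
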